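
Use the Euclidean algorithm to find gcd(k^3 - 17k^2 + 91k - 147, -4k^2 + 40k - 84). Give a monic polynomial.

k^2 - 10k + 21

By polynomial division,
  k^3 - 17k^2 + 91k - 147 = (-(1/4)k + 7/4)(-4k^2 + 40k - 84) + (0)
Last nonzero remainder: -4k^2 + 40k - 84. Dividing through by -4 gives the monic gcd k^2 - 10k + 21.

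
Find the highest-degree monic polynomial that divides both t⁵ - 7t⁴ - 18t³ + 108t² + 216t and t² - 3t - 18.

t² - 3t - 18

By polynomial division,
  t⁵ - 7t⁴ - 18t³ + 108t² + 216t = (t³ - 4t² - 12t)(t² - 3t - 18) + (0)
The last nonzero remainder t² - 3t - 18 is already monic.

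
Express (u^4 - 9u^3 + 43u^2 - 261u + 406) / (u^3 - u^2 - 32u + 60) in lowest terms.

By polynomial division,
  u^4 - 9u^3 + 43u^2 - 261u + 406 = (u - 8)(u^3 - u^2 - 32u + 60) + (67u^2 - 577u + 886)
  u^3 - u^2 - 32u + 60 = ((1/67)u + 510/4489)(67u^2 - 577u + 886) + ((91260/4489)u - 182520/4489)
  67u^2 - 577u + 886 = ((300763/91260)u - 1988627/91260)((91260/4489)u - 182520/4489) + (0)
Last nonzero remainder: (91260/4489)u - 182520/4489. Dividing through by 91260/4489 gives the monic gcd u - 2.
Cancel u - 2 from numerator and denominator to get the reduced form.

(u^3 - 7u^2 + 29u - 203)/(u^2 + u - 30)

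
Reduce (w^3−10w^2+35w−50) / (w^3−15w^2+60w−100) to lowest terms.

(w−5)/(w−10)

By polynomial division,
  w^3−10w^2+35w−50 = (w^3−15w^2+60w−100) + (5w^2−25w+50)
  w^3−15w^2+60w−100 = ((1/5)w−2)(5w^2−25w+50) + (0)
Last nonzero remainder: 5w^2−25w+50. Dividing through by 5 gives the monic gcd w^2−5w+10.
Cancel w^2−5w+10 from numerator and denominator to get the reduced form.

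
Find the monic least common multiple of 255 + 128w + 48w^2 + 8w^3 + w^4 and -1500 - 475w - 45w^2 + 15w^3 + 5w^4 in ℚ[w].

-5100 - 2815w - 833w^2 - 80w^3 + 20w^4 + 7w^5 + w^6

Apply the Euclidean algorithm:
  w^4 + 8w^3 + 48w^2 + 128w + 255 = (1/5)(5w^4 + 15w^3 - 45w^2 - 475w - 1500) + (5w^3 + 57w^2 + 223w + 555)
  5w^4 + 15w^3 - 45w^2 - 475w - 1500 = (w - 42/5)(5w^3 + 57w^2 + 223w + 555) + ((1054/5)w^2 + (4216/5)w + 3162)
  5w^3 + 57w^2 + 223w + 555 = ((25/1054)w + 185/1054)((1054/5)w^2 + (4216/5)w + 3162) + (0)
Last nonzero remainder: (1054/5)w^2 + (4216/5)w + 3162. Dividing through by 1054/5 gives the monic gcd w^2 + 4w + 15.
Then lcm(f, g) = f·g / gcd(f, g); expanding and making the result monic gives the answer.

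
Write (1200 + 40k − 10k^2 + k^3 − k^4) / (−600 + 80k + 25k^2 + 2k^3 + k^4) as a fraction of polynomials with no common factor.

(6 − k)/(−3 + k)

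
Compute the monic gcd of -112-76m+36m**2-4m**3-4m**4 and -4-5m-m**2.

Euclidean algorithm in ℚ[m]:
  -4m**4-4m**3+36m**2-76m-112 = (4m**2-16m+28)(-m**2-5m-4) + (0)
Last nonzero remainder: -m**2-5m-4. Dividing through by -1 gives the monic gcd m**2+5m+4.

4+5m+m**2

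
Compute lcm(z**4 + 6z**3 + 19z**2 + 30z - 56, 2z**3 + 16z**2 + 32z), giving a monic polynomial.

z**6 + 10z**5 + 43z**4 + 106z**3 + 64z**2 - 224z

Euclidean algorithm in ℚ[z]:
  z**4 + 6z**3 + 19z**2 + 30z - 56 = ((1/2)z - 1)(2z**3 + 16z**2 + 32z) + (19z**2 + 62z - 56)
  2z**3 + 16z**2 + 32z = ((2/19)z + 180/361)(19z**2 + 62z - 56) + ((2520/361)z + 10080/361)
  19z**2 + 62z - 56 = ((6859/2520)z - 361/180)((2520/361)z + 10080/361) + (0)
Last nonzero remainder: (2520/361)z + 10080/361. Dividing through by 2520/361 gives the monic gcd z + 4.
Then lcm(f, g) = f·g / gcd(f, g); expanding and making the result monic gives the answer.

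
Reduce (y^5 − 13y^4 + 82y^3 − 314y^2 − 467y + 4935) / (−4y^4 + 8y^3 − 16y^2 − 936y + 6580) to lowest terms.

(−y^2 + 4y + 21)/(4y + 28)

Euclidean algorithm in ℚ[y]:
  y^5 − 13y^4 + 82y^3 − 314y^2 − 467y + 4935 = (−(1/4)y + 11/4)(−4y^4 + 8y^3 − 16y^2 − 936y + 6580) + (56y^3 − 504y^2 + 3752y − 13160)
  −4y^4 + 8y^3 − 16y^2 − 936y + 6580 = (−(1/14)y − 1/2)(56y^3 − 504y^2 + 3752y − 13160) + (0)
Last nonzero remainder: 56y^3 − 504y^2 + 3752y − 13160. Dividing through by 56 gives the monic gcd y^3 − 9y^2 + 67y − 235.
Cancel y^3 − 9y^2 + 67y − 235 from numerator and denominator to get the reduced form.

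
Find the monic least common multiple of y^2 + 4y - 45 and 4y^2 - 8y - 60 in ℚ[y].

Euclidean algorithm in ℚ[y]:
  y^2 + 4y - 45 = (1/4)(4y^2 - 8y - 60) + (6y - 30)
  4y^2 - 8y - 60 = ((2/3)y + 2)(6y - 30) + (0)
Last nonzero remainder: 6y - 30. Dividing through by 6 gives the monic gcd y - 5.
Then lcm(f, g) = f·g / gcd(f, g); expanding and making the result monic gives the answer.

y^3 + 7y^2 - 33y - 135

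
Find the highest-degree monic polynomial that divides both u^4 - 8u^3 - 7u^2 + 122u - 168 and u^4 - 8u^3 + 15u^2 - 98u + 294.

By polynomial division,
  u^4 - 8u^3 - 7u^2 + 122u - 168 = (u^4 - 8u^3 + 15u^2 - 98u + 294) + (-22u^2 + 220u - 462)
  u^4 - 8u^3 + 15u^2 - 98u + 294 = (-(1/22)u^2 - (1/11)u - 7/11)(-22u^2 + 220u - 462) + (0)
Last nonzero remainder: -22u^2 + 220u - 462. Dividing through by -22 gives the monic gcd u^2 - 10u + 21.

u^2 - 10u + 21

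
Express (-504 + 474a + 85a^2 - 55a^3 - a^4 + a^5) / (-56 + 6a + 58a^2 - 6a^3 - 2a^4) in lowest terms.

By polynomial division,
  a^5 - a^4 - 55a^3 + 85a^2 + 474a - 504 = (-(1/2)a + 2)(-2a^4 - 6a^3 + 58a^2 + 6a - 56) + (-14a^3 - 28a^2 + 434a - 392)
  -2a^4 - 6a^3 + 58a^2 + 6a - 56 = ((1/7)a + 1/7)(-14a^3 - 28a^2 + 434a - 392) + (0)
Last nonzero remainder: -14a^3 - 28a^2 + 434a - 392. Dividing through by -14 gives the monic gcd a^3 + 2a^2 - 31a + 28.
Cancel a^3 + 2a^2 - 31a + 28 from numerator and denominator to get the reduced form.

(18 + 3a - a^2)/(2 + 2a)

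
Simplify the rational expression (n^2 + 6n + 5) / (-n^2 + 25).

By polynomial division,
  n^2 + 6n + 5 = (-1)(-n^2 + 25) + (6n + 30)
  -n^2 + 25 = (-(1/6)n + 5/6)(6n + 30) + (0)
Last nonzero remainder: 6n + 30. Dividing through by 6 gives the monic gcd n + 5.
Cancel n + 5 from numerator and denominator to get the reduced form.

(-n - 1)/(n - 5)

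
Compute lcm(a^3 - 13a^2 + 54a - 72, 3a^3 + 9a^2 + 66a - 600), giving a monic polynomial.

a^5 - 6a^4 + 13a^3 - 344a^2 + 2196a - 3600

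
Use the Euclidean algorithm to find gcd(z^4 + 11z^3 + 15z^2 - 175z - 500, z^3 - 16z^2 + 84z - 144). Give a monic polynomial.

By polynomial division,
  z^4 + 11z^3 + 15z^2 - 175z - 500 = (z + 27)(z^3 - 16z^2 + 84z - 144) + (363z^2 - 2299z + 3388)
  z^3 - 16z^2 + 84z - 144 = ((1/363)z - 29/1089)(363z^2 - 2299z + 3388) + ((121/9)z - 484/9)
  363z^2 - 2299z + 3388 = (27z - 63)((121/9)z - 484/9) + (0)
Last nonzero remainder: (121/9)z - 484/9. Dividing through by 121/9 gives the monic gcd z - 4.

z - 4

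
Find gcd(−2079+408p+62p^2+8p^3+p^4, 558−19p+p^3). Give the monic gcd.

9+p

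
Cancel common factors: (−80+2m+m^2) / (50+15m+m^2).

(−8+m)/(5+m)

Apply the Euclidean algorithm:
  m^2+2m−80 = (m^2+15m+50) + (−13m−130)
  m^2+15m+50 = (−(1/13)m−5/13)(−13m−130) + (0)
Last nonzero remainder: −13m−130. Dividing through by −13 gives the monic gcd m+10.
Cancel m+10 from numerator and denominator to get the reduced form.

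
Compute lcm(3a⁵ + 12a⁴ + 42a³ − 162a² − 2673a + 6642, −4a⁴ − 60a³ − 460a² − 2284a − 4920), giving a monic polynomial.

Repeated division with remainder:
  3a⁵ + 12a⁴ + 42a³ − 162a² − 2673a + 6642 = (−(3/4)a + 33/4)(−4a⁴ − 60a³ − 460a² − 2284a − 4920) + (192a³ + 1920a² + 12480a + 47232)
  −4a⁴ − 60a³ − 460a² − 2284a − 4920 = (−(1/48)a − 5/48)(192a³ + 1920a² + 12480a + 47232) + (0)
Last nonzero remainder: 192a³ + 1920a² + 12480a + 47232. Dividing through by 192 gives the monic gcd a³ + 10a² + 65a + 246.
Then lcm(f, g) = f·g / gcd(f, g); expanding and making the result monic gives the answer.

a⁶ + 9a⁵ + 34a⁴ + 16a³ − 1161a² − 2241a + 11070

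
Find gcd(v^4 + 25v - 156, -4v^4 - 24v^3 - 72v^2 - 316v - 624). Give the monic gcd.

v^3 + 3v^2 + 9v + 52

Apply the Euclidean algorithm:
  v^4 + 25v - 156 = (-1/4)(-4v^4 - 24v^3 - 72v^2 - 316v - 624) + (-6v^3 - 18v^2 - 54v - 312)
  -4v^4 - 24v^3 - 72v^2 - 316v - 624 = ((2/3)v + 2)(-6v^3 - 18v^2 - 54v - 312) + (0)
Last nonzero remainder: -6v^3 - 18v^2 - 54v - 312. Dividing through by -6 gives the monic gcd v^3 + 3v^2 + 9v + 52.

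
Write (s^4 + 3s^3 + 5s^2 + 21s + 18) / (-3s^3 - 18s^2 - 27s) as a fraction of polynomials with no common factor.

Euclidean algorithm in ℚ[s]:
  s^4 + 3s^3 + 5s^2 + 21s + 18 = (-(1/3)s + 1)(-3s^3 - 18s^2 - 27s) + (14s^2 + 48s + 18)
  -3s^3 - 18s^2 - 27s = (-(3/14)s - 27/49)(14s^2 + 48s + 18) + ((162/49)s + 486/49)
  14s^2 + 48s + 18 = ((343/81)s + 49/27)((162/49)s + 486/49) + (0)
Last nonzero remainder: (162/49)s + 486/49. Dividing through by 162/49 gives the monic gcd s + 3.
Cancel s + 3 from numerator and denominator to get the reduced form.

(-s^3 - 5s - 6)/(3s^2 + 9s)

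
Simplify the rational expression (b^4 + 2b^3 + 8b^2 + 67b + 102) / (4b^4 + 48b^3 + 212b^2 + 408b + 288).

(b^2 − 3b + 17)/(4b^2 + 28b + 48)

Euclidean algorithm in ℚ[b]:
  b^4 + 2b^3 + 8b^2 + 67b + 102 = (1/4)(4b^4 + 48b^3 + 212b^2 + 408b + 288) + (−10b^3 − 45b^2 − 35b + 30)
  4b^4 + 48b^3 + 212b^2 + 408b + 288 = (−(2/5)b − 3)(−10b^3 − 45b^2 − 35b + 30) + (63b^2 + 315b + 378)
  −10b^3 − 45b^2 − 35b + 30 = (−(10/63)b + 5/63)(63b^2 + 315b + 378) + (0)
Last nonzero remainder: 63b^2 + 315b + 378. Dividing through by 63 gives the monic gcd b^2 + 5b + 6.
Cancel b^2 + 5b + 6 from numerator and denominator to get the reduced form.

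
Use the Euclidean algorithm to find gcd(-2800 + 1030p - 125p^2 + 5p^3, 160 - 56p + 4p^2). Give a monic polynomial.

-10 + p

Apply the Euclidean algorithm:
  5p^3 - 125p^2 + 1030p - 2800 = ((5/4)p - 55/4)(4p^2 - 56p + 160) + (60p - 600)
  4p^2 - 56p + 160 = ((1/15)p - 4/15)(60p - 600) + (0)
Last nonzero remainder: 60p - 600. Dividing through by 60 gives the monic gcd p - 10.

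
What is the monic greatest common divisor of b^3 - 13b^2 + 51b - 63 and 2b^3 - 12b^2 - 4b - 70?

By polynomial division,
  b^3 - 13b^2 + 51b - 63 = (1/2)(2b^3 - 12b^2 - 4b - 70) + (-7b^2 + 53b - 28)
  2b^3 - 12b^2 - 4b - 70 = (-(2/7)b - 22/49)(-7b^2 + 53b - 28) + ((578/49)b - 578/7)
  -7b^2 + 53b - 28 = (-(343/578)b + 98/289)((578/49)b - 578/7) + (0)
Last nonzero remainder: (578/49)b - 578/7. Dividing through by 578/49 gives the monic gcd b - 7.

b - 7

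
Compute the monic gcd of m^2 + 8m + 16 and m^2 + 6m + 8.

m + 4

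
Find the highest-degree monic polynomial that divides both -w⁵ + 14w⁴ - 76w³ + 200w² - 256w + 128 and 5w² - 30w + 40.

w² - 6w + 8

Euclidean algorithm in ℚ[w]:
  -w⁵ + 14w⁴ - 76w³ + 200w² - 256w + 128 = (-(1/5)w³ + (8/5)w² - 4w + 16/5)(5w² - 30w + 40) + (0)
Last nonzero remainder: 5w² - 30w + 40. Dividing through by 5 gives the monic gcd w² - 6w + 8.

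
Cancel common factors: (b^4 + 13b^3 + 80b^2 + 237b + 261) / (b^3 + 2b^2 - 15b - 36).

(b^2 + 7b + 29)/(b - 4)

Apply the Euclidean algorithm:
  b^4 + 13b^3 + 80b^2 + 237b + 261 = (b + 11)(b^3 + 2b^2 - 15b - 36) + (73b^2 + 438b + 657)
  b^3 + 2b^2 - 15b - 36 = ((1/73)b - 4/73)(73b^2 + 438b + 657) + (0)
Last nonzero remainder: 73b^2 + 438b + 657. Dividing through by 73 gives the monic gcd b^2 + 6b + 9.
Cancel b^2 + 6b + 9 from numerator and denominator to get the reduced form.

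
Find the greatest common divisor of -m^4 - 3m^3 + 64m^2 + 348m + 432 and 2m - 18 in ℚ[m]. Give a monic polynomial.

m - 9

Apply the Euclidean algorithm:
  -m^4 - 3m^3 + 64m^2 + 348m + 432 = (-(1/2)m^3 - 6m^2 - 22m - 24)(2m - 18) + (0)
Last nonzero remainder: 2m - 18. Dividing through by 2 gives the monic gcd m - 9.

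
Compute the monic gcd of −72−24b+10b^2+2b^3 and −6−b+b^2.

By polynomial division,
  2b^3+10b^2−24b−72 = (2b+12)(b^2−b−6) + (0)
The last nonzero remainder b^2−b−6 is already monic.

−6−b+b^2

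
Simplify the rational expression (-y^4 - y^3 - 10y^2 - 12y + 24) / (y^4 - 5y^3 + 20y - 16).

(-y^2 - 12)/(y^2 - 6y + 8)

Repeated division with remainder:
  -y^4 - y^3 - 10y^2 - 12y + 24 = (-1)(y^4 - 5y^3 + 20y - 16) + (-6y^3 - 10y^2 + 8y + 8)
  y^4 - 5y^3 + 20y - 16 = (-(1/6)y + 10/9)(-6y^3 - 10y^2 + 8y + 8) + ((112/9)y^2 + (112/9)y - 224/9)
  -6y^3 - 10y^2 + 8y + 8 = (-(27/56)y - 9/28)((112/9)y^2 + (112/9)y - 224/9) + (0)
Last nonzero remainder: (112/9)y^2 + (112/9)y - 224/9. Dividing through by 112/9 gives the monic gcd y^2 + y - 2.
Cancel y^2 + y - 2 from numerator and denominator to get the reduced form.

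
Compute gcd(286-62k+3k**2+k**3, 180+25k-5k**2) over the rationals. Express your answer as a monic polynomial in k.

1

Euclidean algorithm in ℚ[k]:
  k**3+3k**2-62k+286 = (-(1/5)k-8/5)(-5k**2+25k+180) + (14k+574)
  -5k**2+25k+180 = (-(5/14)k+115/7)(14k+574) + (-9250)
  14k+574 = (-(7/4625)k-287/4625)(-9250) + (0)
The last nonzero remainder is the constant -9250, so the polynomials are coprime and gcd = 1.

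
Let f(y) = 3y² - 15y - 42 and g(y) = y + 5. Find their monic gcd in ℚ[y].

1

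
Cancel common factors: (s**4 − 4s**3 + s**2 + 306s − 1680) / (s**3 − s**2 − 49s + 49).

Euclidean algorithm in ℚ[s]:
  s**4 − 4s**3 + s**2 + 306s − 1680 = (s − 3)(s**3 − s**2 − 49s + 49) + (47s**2 + 110s − 1533)
  s**3 − s**2 − 49s + 49 = ((1/47)s − 157/2209)(47s**2 + 110s − 1533) + (−(18920/2209)s − 132440/2209)
  47s**2 + 110s − 1533 = (−(103823/18920)s + 483771/18920)(−(18920/2209)s − 132440/2209) + (0)
Last nonzero remainder: −(18920/2209)s − 132440/2209. Dividing through by −18920/2209 gives the monic gcd s + 7.
Cancel s + 7 from numerator and denominator to get the reduced form.

(s**3 − 11s**2 + 78s − 240)/(s**2 − 8s + 7)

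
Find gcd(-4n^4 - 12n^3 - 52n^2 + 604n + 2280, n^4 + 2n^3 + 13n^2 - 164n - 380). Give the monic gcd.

n^3 + 13n - 190

By polynomial division,
  -4n^4 - 12n^3 - 52n^2 + 604n + 2280 = (-4)(n^4 + 2n^3 + 13n^2 - 164n - 380) + (-4n^3 - 52n + 760)
  n^4 + 2n^3 + 13n^2 - 164n - 380 = (-(1/4)n - 1/2)(-4n^3 - 52n + 760) + (0)
Last nonzero remainder: -4n^3 - 52n + 760. Dividing through by -4 gives the monic gcd n^3 + 13n - 190.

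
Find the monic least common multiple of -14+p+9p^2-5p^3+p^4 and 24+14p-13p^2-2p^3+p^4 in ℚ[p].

Repeated division with remainder:
  p^4-5p^3+9p^2+p-14 = (p^4-2p^3-13p^2+14p+24) + (-3p^3+22p^2-13p-38)
  p^4-2p^3-13p^2+14p+24 = (-(1/3)p-16/9)(-3p^3+22p^2-13p-38) + ((196/9)p^2-(196/9)p-392/9)
  -3p^3+22p^2-13p-38 = (-(27/196)p+171/196)((196/9)p^2-(196/9)p-392/9) + (0)
Last nonzero remainder: (196/9)p^2-(196/9)p-392/9. Dividing through by 196/9 gives the monic gcd p^2-p-2.
Then lcm(f, g) = f·g / gcd(f, g); expanding and making the result monic gives the answer.

168+2p-123p^2+52p^3+2p^4-6p^5+p^6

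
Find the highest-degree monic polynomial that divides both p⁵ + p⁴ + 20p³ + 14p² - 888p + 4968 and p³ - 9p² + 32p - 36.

p² - 7p + 18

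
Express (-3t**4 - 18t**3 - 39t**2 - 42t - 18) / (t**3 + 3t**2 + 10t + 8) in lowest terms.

(-3t**3 - 15t**2 - 24t - 18)/(t**2 + 2t + 8)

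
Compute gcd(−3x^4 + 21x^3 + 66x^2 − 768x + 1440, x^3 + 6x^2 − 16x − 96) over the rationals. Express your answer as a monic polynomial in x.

Apply the Euclidean algorithm:
  −3x^4 + 21x^3 + 66x^2 − 768x + 1440 = (−3x + 39)(x^3 + 6x^2 − 16x − 96) + (−216x^2 − 432x + 5184)
  x^3 + 6x^2 − 16x − 96 = (−(1/216)x − 1/54)(−216x^2 − 432x + 5184) + (0)
Last nonzero remainder: −216x^2 − 432x + 5184. Dividing through by −216 gives the monic gcd x^2 + 2x − 24.

x^2 + 2x − 24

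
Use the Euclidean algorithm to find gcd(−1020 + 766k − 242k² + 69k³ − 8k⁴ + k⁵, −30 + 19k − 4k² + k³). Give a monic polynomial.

Euclidean algorithm in ℚ[k]:
  k⁵ − 8k⁴ + 69k³ − 242k² + 766k − 1020 = (k² − 4k + 34)(k³ − 4k² + 19k − 30) + (0)
The last nonzero remainder k³ − 4k² + 19k − 30 is already monic.

−30 + 19k − 4k² + k³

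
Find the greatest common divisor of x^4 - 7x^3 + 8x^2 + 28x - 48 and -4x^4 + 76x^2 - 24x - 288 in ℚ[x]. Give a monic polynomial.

x^2 - x - 6

Euclidean algorithm in ℚ[x]:
  x^4 - 7x^3 + 8x^2 + 28x - 48 = (-1/4)(-4x^4 + 76x^2 - 24x - 288) + (-7x^3 + 27x^2 + 22x - 120)
  -4x^4 + 76x^2 - 24x - 288 = ((4/7)x + 108/49)(-7x^3 + 27x^2 + 22x - 120) + ((192/49)x^2 - (192/49)x - 1152/49)
  -7x^3 + 27x^2 + 22x - 120 = (-(343/192)x + 245/48)((192/49)x^2 - (192/49)x - 1152/49) + (0)
Last nonzero remainder: (192/49)x^2 - (192/49)x - 1152/49. Dividing through by 192/49 gives the monic gcd x^2 - x - 6.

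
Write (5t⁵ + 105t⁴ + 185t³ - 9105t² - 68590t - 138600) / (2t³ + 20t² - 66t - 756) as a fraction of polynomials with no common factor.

Repeated division with remainder:
  5t⁵ + 105t⁴ + 185t³ - 9105t² - 68590t - 138600 = ((5/2)t² + (55/2)t - 100)(2t³ + 20t² - 66t - 756) + (-3400t² - 54400t - 214200)
  2t³ + 20t² - 66t - 756 = (-(1/1700)t + 3/850)(-3400t² - 54400t - 214200) + (0)
Last nonzero remainder: -3400t² - 54400t - 214200. Dividing through by -3400 gives the monic gcd t² + 16t + 63.
Cancel t² + 16t + 63 from numerator and denominator to get the reduced form.

(5t³ + 25t² - 530t - 2200)/(2t - 12)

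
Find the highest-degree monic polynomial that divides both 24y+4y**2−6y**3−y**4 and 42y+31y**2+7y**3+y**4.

2y+y**2

Euclidean algorithm in ℚ[y]:
  −y**4−6y**3+4y**2+24y = (−1)(y**4+7y**3+31y**2+42y) + (y**3+35y**2+66y)
  y**4+7y**3+31y**2+42y = (y−28)(y**3+35y**2+66y) + (945y**2+1890y)
  y**3+35y**2+66y = ((1/945)y+11/315)(945y**2+1890y) + (0)
Last nonzero remainder: 945y**2+1890y. Dividing through by 945 gives the monic gcd y**2+2y.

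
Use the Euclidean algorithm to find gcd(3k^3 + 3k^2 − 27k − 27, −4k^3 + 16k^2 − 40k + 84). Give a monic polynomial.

Euclidean algorithm in ℚ[k]:
  3k^3 + 3k^2 − 27k − 27 = (−3/4)(−4k^3 + 16k^2 − 40k + 84) + (15k^2 − 57k + 36)
  −4k^3 + 16k^2 − 40k + 84 = (−(4/15)k + 4/75)(15k^2 − 57k + 36) + (−(684/25)k + 2052/25)
  15k^2 − 57k + 36 = (−(125/228)k + 25/57)(−(684/25)k + 2052/25) + (0)
Last nonzero remainder: −(684/25)k + 2052/25. Dividing through by −684/25 gives the monic gcd k − 3.

k − 3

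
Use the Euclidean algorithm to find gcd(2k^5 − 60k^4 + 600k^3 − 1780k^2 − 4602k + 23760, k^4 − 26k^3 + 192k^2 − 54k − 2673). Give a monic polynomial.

Repeated division with remainder:
  2k^5 − 60k^4 + 600k^3 − 1780k^2 − 4602k + 23760 = (2k − 8)(k^4 − 26k^3 + 192k^2 − 54k − 2673) + (8k^3 − 136k^2 + 312k + 2376)
  k^4 − 26k^3 + 192k^2 − 54k − 2673 = ((1/8)k − 9/8)(8k^3 − 136k^2 + 312k + 2376) + (0)
Last nonzero remainder: 8k^3 − 136k^2 + 312k + 2376. Dividing through by 8 gives the monic gcd k^3 − 17k^2 + 39k + 297.

k^3 − 17k^2 + 39k + 297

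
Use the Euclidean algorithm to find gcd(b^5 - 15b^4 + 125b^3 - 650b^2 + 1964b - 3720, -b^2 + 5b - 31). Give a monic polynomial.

b^2 - 5b + 31

Euclidean algorithm in ℚ[b]:
  b^5 - 15b^4 + 125b^3 - 650b^2 + 1964b - 3720 = (-b^3 + 10b^2 - 44b + 120)(-b^2 + 5b - 31) + (0)
Last nonzero remainder: -b^2 + 5b - 31. Dividing through by -1 gives the monic gcd b^2 - 5b + 31.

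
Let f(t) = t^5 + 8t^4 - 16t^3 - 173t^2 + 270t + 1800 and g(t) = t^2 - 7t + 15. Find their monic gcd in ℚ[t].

Euclidean algorithm in ℚ[t]:
  t^5 + 8t^4 - 16t^3 - 173t^2 + 270t + 1800 = (t^3 + 15t^2 + 74t + 120)(t^2 - 7t + 15) + (0)
The last nonzero remainder t^2 - 7t + 15 is already monic.

t^2 - 7t + 15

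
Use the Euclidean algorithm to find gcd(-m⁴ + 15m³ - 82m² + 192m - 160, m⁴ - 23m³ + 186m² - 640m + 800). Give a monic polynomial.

Euclidean algorithm in ℚ[m]:
  -m⁴ + 15m³ - 82m² + 192m - 160 = (-1)(m⁴ - 23m³ + 186m² - 640m + 800) + (-8m³ + 104m² - 448m + 640)
  m⁴ - 23m³ + 186m² - 640m + 800 = (-(1/8)m + 5/4)(-8m³ + 104m² - 448m + 640) + (0)
Last nonzero remainder: -8m³ + 104m² - 448m + 640. Dividing through by -8 gives the monic gcd m³ - 13m² + 56m - 80.

m³ - 13m² + 56m - 80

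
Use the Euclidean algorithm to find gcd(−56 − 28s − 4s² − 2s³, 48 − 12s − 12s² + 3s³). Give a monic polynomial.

2 + s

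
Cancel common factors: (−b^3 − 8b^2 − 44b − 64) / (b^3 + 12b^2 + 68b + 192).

(−b − 2)/(b + 6)

By polynomial division,
  −b^3 − 8b^2 − 44b − 64 = (−1)(b^3 + 12b^2 + 68b + 192) + (4b^2 + 24b + 128)
  b^3 + 12b^2 + 68b + 192 = ((1/4)b + 3/2)(4b^2 + 24b + 128) + (0)
Last nonzero remainder: 4b^2 + 24b + 128. Dividing through by 4 gives the monic gcd b^2 + 6b + 32.
Cancel b^2 + 6b + 32 from numerator and denominator to get the reduced form.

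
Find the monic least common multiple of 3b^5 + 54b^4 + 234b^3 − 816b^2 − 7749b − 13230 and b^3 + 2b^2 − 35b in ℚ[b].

b^6 + 18b^5 + 78b^4 − 272b^3 − 2583b^2 − 4410b

By polynomial division,
  3b^5 + 54b^4 + 234b^3 − 816b^2 − 7749b − 13230 = (3b^2 + 48b + 243)(b^3 + 2b^2 − 35b) + (378b^2 + 756b − 13230)
  b^3 + 2b^2 − 35b = ((1/378)b)(378b^2 + 756b − 13230) + (0)
Last nonzero remainder: 378b^2 + 756b − 13230. Dividing through by 378 gives the monic gcd b^2 + 2b − 35.
Then lcm(f, g) = f·g / gcd(f, g); expanding and making the result monic gives the answer.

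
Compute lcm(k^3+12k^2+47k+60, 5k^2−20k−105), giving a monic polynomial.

k^4+5k^3−37k^2−269k−420

By polynomial division,
  k^3+12k^2+47k+60 = ((1/5)k+16/5)(5k^2−20k−105) + (132k+396)
  5k^2−20k−105 = ((5/132)k−35/132)(132k+396) + (0)
Last nonzero remainder: 132k+396. Dividing through by 132 gives the monic gcd k+3.
Then lcm(f, g) = f·g / gcd(f, g); expanding and making the result monic gives the answer.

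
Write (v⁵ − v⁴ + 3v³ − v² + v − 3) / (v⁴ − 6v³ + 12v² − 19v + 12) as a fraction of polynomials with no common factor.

Apply the Euclidean algorithm:
  v⁵ − v⁴ + 3v³ − v² + v − 3 = (v + 5)(v⁴ − 6v³ + 12v² − 19v + 12) + (21v³ − 42v² + 84v − 63)
  v⁴ − 6v³ + 12v² − 19v + 12 = ((1/21)v − 4/21)(21v³ − 42v² + 84v − 63) + (0)
Last nonzero remainder: 21v³ − 42v² + 84v − 63. Dividing through by 21 gives the monic gcd v³ − 2v² + 4v − 3.
Cancel v³ − 2v² + 4v − 3 from numerator and denominator to get the reduced form.

(v² + v + 1)/(v − 4)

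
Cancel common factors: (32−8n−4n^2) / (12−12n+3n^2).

(−16−4n)/(−6+3n)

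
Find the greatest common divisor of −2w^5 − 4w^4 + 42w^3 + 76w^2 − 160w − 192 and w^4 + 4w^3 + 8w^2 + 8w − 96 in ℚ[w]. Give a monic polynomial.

w^2 + 2w − 8

Euclidean algorithm in ℚ[w]:
  −2w^5 − 4w^4 + 42w^3 + 76w^2 − 160w − 192 = (−2w + 4)(w^4 + 4w^3 + 8w^2 + 8w − 96) + (42w^3 + 60w^2 − 384w + 192)
  w^4 + 4w^3 + 8w^2 + 8w − 96 = ((1/42)w + 3/49)(42w^3 + 60w^2 − 384w + 192) + ((660/49)w^2 + (1320/49)w − 5280/49)
  42w^3 + 60w^2 − 384w + 192 = ((343/110)w − 98/55)((660/49)w^2 + (1320/49)w − 5280/49) + (0)
Last nonzero remainder: (660/49)w^2 + (1320/49)w − 5280/49. Dividing through by 660/49 gives the monic gcd w^2 + 2w − 8.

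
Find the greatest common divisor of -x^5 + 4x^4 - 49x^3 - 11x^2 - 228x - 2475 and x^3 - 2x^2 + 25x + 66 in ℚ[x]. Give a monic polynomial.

x^2 - 4x + 33

Repeated division with remainder:
  -x^5 + 4x^4 - 49x^3 - 11x^2 - 228x - 2475 = (-x^2 + 2x - 20)(x^3 - 2x^2 + 25x + 66) + (-35x^2 + 140x - 1155)
  x^3 - 2x^2 + 25x + 66 = (-(1/35)x - 2/35)(-35x^2 + 140x - 1155) + (0)
Last nonzero remainder: -35x^2 + 140x - 1155. Dividing through by -35 gives the monic gcd x^2 - 4x + 33.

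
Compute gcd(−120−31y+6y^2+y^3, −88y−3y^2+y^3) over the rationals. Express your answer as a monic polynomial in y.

8+y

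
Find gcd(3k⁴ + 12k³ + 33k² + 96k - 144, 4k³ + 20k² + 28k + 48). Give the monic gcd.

k + 4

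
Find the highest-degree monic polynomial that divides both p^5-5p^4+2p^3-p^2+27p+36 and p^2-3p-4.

p^2-3p-4

Repeated division with remainder:
  p^5-5p^4+2p^3-p^2+27p+36 = (p^3-2p^2-9)(p^2-3p-4) + (0)
The last nonzero remainder p^2-3p-4 is already monic.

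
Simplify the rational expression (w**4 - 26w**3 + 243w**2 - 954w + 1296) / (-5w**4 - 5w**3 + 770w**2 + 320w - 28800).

By polynomial division,
  w**4 - 26w**3 + 243w**2 - 954w + 1296 = (-1/5)(-5w**4 - 5w**3 + 770w**2 + 320w - 28800) + (-27w**3 + 397w**2 - 890w - 4464)
  -5w**4 - 5w**3 + 770w**2 + 320w - 28800 = ((5/27)w + 2120/729)(-27w**3 + 397w**2 - 890w - 4464) + (-(160160/729)w**2 + (2722720/729)w - 1281280/81)
  -27w**3 + 397w**2 - 890w - 4464 = ((19683/160160)w + 22599/80080)(-(160160/729)w**2 + (2722720/729)w - 1281280/81) + (0)
Last nonzero remainder: -(160160/729)w**2 + (2722720/729)w - 1281280/81. Dividing through by -160160/729 gives the monic gcd w**2 - 17w + 72.
Cancel w**2 - 17w + 72 from numerator and denominator to get the reduced form.

(-w**2 + 9w - 18)/(5w**2 + 90w + 400)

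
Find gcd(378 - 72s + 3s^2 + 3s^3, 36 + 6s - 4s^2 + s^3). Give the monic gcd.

18 - 6s + s^2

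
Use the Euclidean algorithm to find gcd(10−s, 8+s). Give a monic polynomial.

1

Repeated division with remainder:
  −s+10 = (−1)(s+8) + (18)
  s+8 = ((1/18)s+4/9)(18) + (0)
The last nonzero remainder is the constant 18, so the polynomials are coprime and gcd = 1.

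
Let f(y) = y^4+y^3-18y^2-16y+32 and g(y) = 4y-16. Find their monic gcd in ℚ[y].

Euclidean algorithm in ℚ[y]:
  y^4+y^3-18y^2-16y+32 = ((1/4)y^3+(5/4)y^2+(1/2)y-2)(4y-16) + (0)
Last nonzero remainder: 4y-16. Dividing through by 4 gives the monic gcd y-4.

y-4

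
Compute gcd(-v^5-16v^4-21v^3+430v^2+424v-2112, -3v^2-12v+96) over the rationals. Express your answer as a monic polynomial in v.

By polynomial division,
  -v^5-16v^4-21v^3+430v^2+424v-2112 = ((1/3)v^3+4v^2+(5/3)v-22)(-3v^2-12v+96) + (0)
Last nonzero remainder: -3v^2-12v+96. Dividing through by -3 gives the monic gcd v^2+4v-32.

v^2+4v-32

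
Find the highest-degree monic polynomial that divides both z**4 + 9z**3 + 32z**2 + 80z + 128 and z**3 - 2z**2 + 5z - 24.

z**2 + z + 8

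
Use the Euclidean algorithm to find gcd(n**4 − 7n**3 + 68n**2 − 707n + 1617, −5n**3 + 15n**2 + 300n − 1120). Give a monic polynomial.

By polynomial division,
  n**4 − 7n**3 + 68n**2 − 707n + 1617 = (−(1/5)n + 4/5)(−5n**3 + 15n**2 + 300n − 1120) + (116n**2 − 1171n + 2513)
  −5n**3 + 15n**2 + 300n − 1120 = (−(5/116)n − 4115/13456)(116n**2 − 1171n + 2513) + ((675675/13456)n − 4729725/13456)
  116n**2 − 1171n + 2513 = ((1560896/675675)n − 4830704/675675)((675675/13456)n − 4729725/13456) + (0)
Last nonzero remainder: (675675/13456)n − 4729725/13456. Dividing through by 675675/13456 gives the monic gcd n − 7.

n − 7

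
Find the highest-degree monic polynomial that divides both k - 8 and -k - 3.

1

Apply the Euclidean algorithm:
  k - 8 = (-1)(-k - 3) + (-11)
  -k - 3 = ((1/11)k + 3/11)(-11) + (0)
The last nonzero remainder is the constant -11, so the polynomials are coprime and gcd = 1.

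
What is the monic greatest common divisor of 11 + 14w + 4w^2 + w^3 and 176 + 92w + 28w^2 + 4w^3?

11 + 3w + w^2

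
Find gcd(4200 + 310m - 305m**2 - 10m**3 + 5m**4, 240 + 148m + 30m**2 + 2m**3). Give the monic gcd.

Apply the Euclidean algorithm:
  5m**4 - 10m**3 - 305m**2 + 310m + 4200 = ((5/2)m - 85/2)(2m**3 + 30m**2 + 148m + 240) + (600m**2 + 6000m + 14400)
  2m**3 + 30m**2 + 148m + 240 = ((1/300)m + 1/60)(600m**2 + 6000m + 14400) + (0)
Last nonzero remainder: 600m**2 + 6000m + 14400. Dividing through by 600 gives the monic gcd m**2 + 10m + 24.

24 + 10m + m**2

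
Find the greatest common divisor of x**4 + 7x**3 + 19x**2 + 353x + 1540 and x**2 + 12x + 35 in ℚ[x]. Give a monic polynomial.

Euclidean algorithm in ℚ[x]:
  x**4 + 7x**3 + 19x**2 + 353x + 1540 = (x**2 - 5x + 44)(x**2 + 12x + 35) + (0)
The last nonzero remainder x**2 + 12x + 35 is already monic.

x**2 + 12x + 35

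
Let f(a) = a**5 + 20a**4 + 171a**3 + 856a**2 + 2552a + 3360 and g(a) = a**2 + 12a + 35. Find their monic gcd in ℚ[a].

Euclidean algorithm in ℚ[a]:
  a**5 + 20a**4 + 171a**3 + 856a**2 + 2552a + 3360 = (a**3 + 8a**2 + 40a + 96)(a**2 + 12a + 35) + (0)
The last nonzero remainder a**2 + 12a + 35 is already monic.

a**2 + 12a + 35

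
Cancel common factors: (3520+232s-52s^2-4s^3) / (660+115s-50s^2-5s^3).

(-320+8s+4s^2)/(-60-5s+5s^2)

Repeated division with remainder:
  -4s^3-52s^2+232s+3520 = (4/5)(-5s^3-50s^2+115s+660) + (-12s^2+140s+2992)
  -5s^3-50s^2+115s+660 = ((5/12)s+325/36)(-12s^2+140s+2992) + (-(21560/9)s-237160/9)
  -12s^2+140s+2992 = ((27/5390)s-306/2695)(-(21560/9)s-237160/9) + (0)
Last nonzero remainder: -(21560/9)s-237160/9. Dividing through by -21560/9 gives the monic gcd s+11.
Cancel s+11 from numerator and denominator to get the reduced form.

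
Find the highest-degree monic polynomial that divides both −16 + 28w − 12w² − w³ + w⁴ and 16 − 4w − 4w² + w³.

−2 + w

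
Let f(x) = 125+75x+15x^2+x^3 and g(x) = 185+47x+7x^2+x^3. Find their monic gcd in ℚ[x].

5+x

Apply the Euclidean algorithm:
  x^3+15x^2+75x+125 = (x^3+7x^2+47x+185) + (8x^2+28x-60)
  x^3+7x^2+47x+185 = ((1/8)x+7/16)(8x^2+28x-60) + ((169/4)x+845/4)
  8x^2+28x-60 = ((32/169)x-48/169)((169/4)x+845/4) + (0)
Last nonzero remainder: (169/4)x+845/4. Dividing through by 169/4 gives the monic gcd x+5.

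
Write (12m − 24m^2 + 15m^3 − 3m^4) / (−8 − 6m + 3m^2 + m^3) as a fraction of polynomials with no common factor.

(−6m + 9m^2 − 3m^3)/(4 + 5m + m^2)

By polynomial division,
  −3m^4 + 15m^3 − 24m^2 + 12m = (−3m + 24)(m^3 + 3m^2 − 6m − 8) + (−114m^2 + 132m + 192)
  m^3 + 3m^2 − 6m − 8 = (−(1/114)m − 79/2166)(−114m^2 + 132m + 192) + ((180/361)m − 360/361)
  −114m^2 + 132m + 192 = (−(6859/30)m − 2888/15)((180/361)m − 360/361) + (0)
Last nonzero remainder: (180/361)m − 360/361. Dividing through by 180/361 gives the monic gcd m − 2.
Cancel m − 2 from numerator and denominator to get the reduced form.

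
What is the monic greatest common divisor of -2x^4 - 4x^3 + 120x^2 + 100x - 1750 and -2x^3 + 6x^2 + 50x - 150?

x^2 - 25

Repeated division with remainder:
  -2x^4 - 4x^3 + 120x^2 + 100x - 1750 = (x + 5)(-2x^3 + 6x^2 + 50x - 150) + (40x^2 - 1000)
  -2x^3 + 6x^2 + 50x - 150 = (-(1/20)x + 3/20)(40x^2 - 1000) + (0)
Last nonzero remainder: 40x^2 - 1000. Dividing through by 40 gives the monic gcd x^2 - 25.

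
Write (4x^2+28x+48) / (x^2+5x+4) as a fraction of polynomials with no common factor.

Apply the Euclidean algorithm:
  4x^2+28x+48 = (4)(x^2+5x+4) + (8x+32)
  x^2+5x+4 = ((1/8)x+1/8)(8x+32) + (0)
Last nonzero remainder: 8x+32. Dividing through by 8 gives the monic gcd x+4.
Cancel x+4 from numerator and denominator to get the reduced form.

(4x+12)/(x+1)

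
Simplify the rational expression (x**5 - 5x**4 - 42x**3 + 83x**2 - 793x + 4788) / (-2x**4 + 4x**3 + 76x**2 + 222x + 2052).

Euclidean algorithm in ℚ[x]:
  x**5 - 5x**4 - 42x**3 + 83x**2 - 793x + 4788 = (-(1/2)x + 3/2)(-2x**4 + 4x**3 + 76x**2 + 222x + 2052) + (-10x**3 + 80x**2 - 100x + 1710)
  -2x**4 + 4x**3 + 76x**2 + 222x + 2052 = ((1/5)x + 6/5)(-10x**3 + 80x**2 - 100x + 1710) + (0)
Last nonzero remainder: -10x**3 + 80x**2 - 100x + 1710. Dividing through by -10 gives the monic gcd x**3 - 8x**2 + 10x - 171.
Cancel x**3 - 8x**2 + 10x - 171 from numerator and denominator to get the reduced form.

(-x**2 - 3x + 28)/(2x + 12)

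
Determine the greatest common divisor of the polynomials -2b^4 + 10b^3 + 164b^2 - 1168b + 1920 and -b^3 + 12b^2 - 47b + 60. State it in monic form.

Apply the Euclidean algorithm:
  -2b^4 + 10b^3 + 164b^2 - 1168b + 1920 = (2b + 14)(-b^3 + 12b^2 - 47b + 60) + (90b^2 - 630b + 1080)
  -b^3 + 12b^2 - 47b + 60 = (-(1/90)b + 1/18)(90b^2 - 630b + 1080) + (0)
Last nonzero remainder: 90b^2 - 630b + 1080. Dividing through by 90 gives the monic gcd b^2 - 7b + 12.

b^2 - 7b + 12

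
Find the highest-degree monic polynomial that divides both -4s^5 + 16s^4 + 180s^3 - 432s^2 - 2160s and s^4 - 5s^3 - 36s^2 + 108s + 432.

s^3 - 9s^2 + 108

Apply the Euclidean algorithm:
  -4s^5 + 16s^4 + 180s^3 - 432s^2 - 2160s = (-4s - 4)(s^4 - 5s^3 - 36s^2 + 108s + 432) + (16s^3 - 144s^2 + 1728)
  s^4 - 5s^3 - 36s^2 + 108s + 432 = ((1/16)s + 1/4)(16s^3 - 144s^2 + 1728) + (0)
Last nonzero remainder: 16s^3 - 144s^2 + 1728. Dividing through by 16 gives the monic gcd s^3 - 9s^2 + 108.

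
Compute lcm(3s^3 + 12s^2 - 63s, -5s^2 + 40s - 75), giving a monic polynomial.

Euclidean algorithm in ℚ[s]:
  3s^3 + 12s^2 - 63s = (-(3/5)s - 36/5)(-5s^2 + 40s - 75) + (180s - 540)
  -5s^2 + 40s - 75 = (-(1/36)s + 5/36)(180s - 540) + (0)
Last nonzero remainder: 180s - 540. Dividing through by 180 gives the monic gcd s - 3.
Then lcm(f, g) = f·g / gcd(f, g); expanding and making the result monic gives the answer.

s^4 - s^3 - 41s^2 + 105s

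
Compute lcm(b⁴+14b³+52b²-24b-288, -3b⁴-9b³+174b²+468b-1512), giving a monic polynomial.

b⁵+7b⁴-46b³-388b²-120b+2016

Euclidean algorithm in ℚ[b]:
  b⁴+14b³+52b²-24b-288 = (-1/3)(-3b⁴-9b³+174b²+468b-1512) + (11b³+110b²+132b-792)
  -3b⁴-9b³+174b²+468b-1512 = (-(3/11)b+21/11)(11b³+110b²+132b-792) + (0)
Last nonzero remainder: 11b³+110b²+132b-792. Dividing through by 11 gives the monic gcd b³+10b²+12b-72.
Then lcm(f, g) = f·g / gcd(f, g); expanding and making the result monic gives the answer.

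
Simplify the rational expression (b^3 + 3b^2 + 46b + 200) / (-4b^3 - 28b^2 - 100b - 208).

(-b^2 + b - 50)/(4b^2 + 12b + 52)

By polynomial division,
  b^3 + 3b^2 + 46b + 200 = (-1/4)(-4b^3 - 28b^2 - 100b - 208) + (-4b^2 + 21b + 148)
  -4b^3 - 28b^2 - 100b - 208 = (b + 49/4)(-4b^2 + 21b + 148) + (-(2021/4)b - 2021)
  -4b^2 + 21b + 148 = ((16/2021)b - 148/2021)(-(2021/4)b - 2021) + (0)
Last nonzero remainder: -(2021/4)b - 2021. Dividing through by -2021/4 gives the monic gcd b + 4.
Cancel b + 4 from numerator and denominator to get the reduced form.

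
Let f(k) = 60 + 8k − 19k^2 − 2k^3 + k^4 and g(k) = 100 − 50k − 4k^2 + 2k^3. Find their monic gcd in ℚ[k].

Repeated division with remainder:
  k^4 − 2k^3 − 19k^2 + 8k + 60 = ((1/2)k)(2k^3 − 4k^2 − 50k + 100) + (6k^2 − 42k + 60)
  2k^3 − 4k^2 − 50k + 100 = ((1/3)k + 5/3)(6k^2 − 42k + 60) + (0)
Last nonzero remainder: 6k^2 − 42k + 60. Dividing through by 6 gives the monic gcd k^2 − 7k + 10.

10 − 7k + k^2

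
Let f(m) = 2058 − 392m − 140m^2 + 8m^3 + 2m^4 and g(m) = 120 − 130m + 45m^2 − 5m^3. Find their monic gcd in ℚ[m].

By polynomial division,
  2m^4 + 8m^3 − 140m^2 − 392m + 2058 = (−(2/5)m − 26/5)(−5m^3 + 45m^2 − 130m + 120) + (42m^2 − 1020m + 2682)
  −5m^3 + 45m^2 − 130m + 120 = (−(5/42)m − 535/294)(42m^2 − 1020m + 2682) + (−(81675/49)m + 245025/49)
  42m^2 − 1020m + 2682 = (−(686/27225)m + 14602/27225)(−(81675/49)m + 245025/49) + (0)
Last nonzero remainder: −(81675/49)m + 245025/49. Dividing through by −81675/49 gives the monic gcd m − 3.

−3 + m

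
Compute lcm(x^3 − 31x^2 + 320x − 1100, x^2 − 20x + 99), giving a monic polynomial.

Repeated division with remainder:
  x^3 − 31x^2 + 320x − 1100 = (x − 11)(x^2 − 20x + 99) + (x − 11)
  x^2 − 20x + 99 = (x − 9)(x − 11) + (0)
The last nonzero remainder x − 11 is already monic.
Then lcm(f, g) = f·g / gcd(f, g); expanding and making the result monic gives the answer.

x^4 − 40x^3 + 599x^2 − 3980x + 9900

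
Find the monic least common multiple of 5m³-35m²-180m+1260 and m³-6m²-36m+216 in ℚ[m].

Repeated division with remainder:
  5m³-35m²-180m+1260 = (5)(m³-6m²-36m+216) + (-5m²+180)
  m³-6m²-36m+216 = (-(1/5)m+6/5)(-5m²+180) + (0)
Last nonzero remainder: -5m²+180. Dividing through by -5 gives the monic gcd m²-36.
Then lcm(f, g) = f·g / gcd(f, g); expanding and making the result monic gives the answer.

m⁴-13m³+6m²+468m-1512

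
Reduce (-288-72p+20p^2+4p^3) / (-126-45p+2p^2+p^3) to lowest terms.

(-16+4p)/(-7+p)

By polynomial division,
  4p^3+20p^2-72p-288 = (4)(p^3+2p^2-45p-126) + (12p^2+108p+216)
  p^3+2p^2-45p-126 = ((1/12)p-7/12)(12p^2+108p+216) + (0)
Last nonzero remainder: 12p^2+108p+216. Dividing through by 12 gives the monic gcd p^2+9p+18.
Cancel p^2+9p+18 from numerator and denominator to get the reduced form.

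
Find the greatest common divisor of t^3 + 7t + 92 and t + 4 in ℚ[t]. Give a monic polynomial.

t + 4

By polynomial division,
  t^3 + 7t + 92 = (t^2 - 4t + 23)(t + 4) + (0)
The last nonzero remainder t + 4 is already monic.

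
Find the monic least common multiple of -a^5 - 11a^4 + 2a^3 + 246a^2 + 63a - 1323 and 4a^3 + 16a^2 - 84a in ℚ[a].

Repeated division with remainder:
  -a^5 - 11a^4 + 2a^3 + 246a^2 + 63a - 1323 = (-(1/4)a^2 - (7/4)a + 9/4)(4a^3 + 16a^2 - 84a) + (63a^2 + 252a - 1323)
  4a^3 + 16a^2 - 84a = ((4/63)a)(63a^2 + 252a - 1323) + (0)
Last nonzero remainder: 63a^2 + 252a - 1323. Dividing through by 63 gives the monic gcd a^2 + 4a - 21.
Then lcm(f, g) = f·g / gcd(f, g); expanding and making the result monic gives the answer.

a^6 + 11a^5 - 2a^4 - 246a^3 - 63a^2 + 1323a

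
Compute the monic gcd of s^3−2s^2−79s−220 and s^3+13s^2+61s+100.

Apply the Euclidean algorithm:
  s^3−2s^2−79s−220 = (s^3+13s^2+61s+100) + (−15s^2−140s−320)
  s^3+13s^2+61s+100 = (−(1/15)s−11/45)(−15s^2−140s−320) + ((49/9)s+196/9)
  −15s^2−140s−320 = (−(135/49)s−720/49)((49/9)s+196/9) + (0)
Last nonzero remainder: (49/9)s+196/9. Dividing through by 49/9 gives the monic gcd s+4.

s+4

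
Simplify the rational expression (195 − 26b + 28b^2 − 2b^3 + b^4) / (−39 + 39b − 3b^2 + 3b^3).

By polynomial division,
  b^4 − 2b^3 + 28b^2 − 26b + 195 = ((1/3)b − 1/3)(3b^3 − 3b^2 + 39b − 39) + (14b^2 + 182)
  3b^3 − 3b^2 + 39b − 39 = ((3/14)b − 3/14)(14b^2 + 182) + (0)
Last nonzero remainder: 14b^2 + 182. Dividing through by 14 gives the monic gcd b^2 + 13.
Cancel b^2 + 13 from numerator and denominator to get the reduced form.

(15 − 2b + b^2)/(−3 + 3b)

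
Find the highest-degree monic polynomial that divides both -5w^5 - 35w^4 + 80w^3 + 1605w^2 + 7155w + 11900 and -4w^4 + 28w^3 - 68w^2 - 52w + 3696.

w^2 - 3w - 28

By polynomial division,
  -5w^5 - 35w^4 + 80w^3 + 1605w^2 + 7155w + 11900 = ((5/4)w + 35/2)(-4w^4 + 28w^3 - 68w^2 - 52w + 3696) + (-325w^3 + 2860w^2 + 3445w - 52780)
  -4w^4 + 28w^3 - 68w^2 - 52w + 3696 = ((4/325)w + 36/1625)(-325w^3 + 2860w^2 + 3445w - 52780) + (-(4344/25)w^2 + (13032/25)w + 121632/25)
  -325w^3 + 2860w^2 + 3445w - 52780 = ((8125/4344)w - 47125/4344)(-(4344/25)w^2 + (13032/25)w + 121632/25) + (0)
Last nonzero remainder: -(4344/25)w^2 + (13032/25)w + 121632/25. Dividing through by -4344/25 gives the monic gcd w^2 - 3w - 28.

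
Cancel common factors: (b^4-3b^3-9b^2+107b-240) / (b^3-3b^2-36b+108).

(b^3-9b+80)/(b^2-36)

By polynomial division,
  b^4-3b^3-9b^2+107b-240 = (b)(b^3-3b^2-36b+108) + (27b^2-b-240)
  b^3-3b^2-36b+108 = ((1/27)b-80/729)(27b^2-b-240) + (-(19844/729)b+19844/243)
  27b^2-b-240 = (-(19683/19844)b-14580/4961)(-(19844/729)b+19844/243) + (0)
Last nonzero remainder: -(19844/729)b+19844/243. Dividing through by -19844/729 gives the monic gcd b-3.
Cancel b-3 from numerator and denominator to get the reduced form.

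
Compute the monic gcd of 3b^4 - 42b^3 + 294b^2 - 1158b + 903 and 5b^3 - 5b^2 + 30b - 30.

b - 1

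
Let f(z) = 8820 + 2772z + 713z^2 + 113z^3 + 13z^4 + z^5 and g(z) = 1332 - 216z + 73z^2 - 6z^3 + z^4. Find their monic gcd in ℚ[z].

36 + z^2

Repeated division with remainder:
  z^5 + 13z^4 + 113z^3 + 713z^2 + 2772z + 8820 = (z + 19)(z^4 - 6z^3 + 73z^2 - 216z + 1332) + (154z^3 - 458z^2 + 5544z - 16488)
  z^4 - 6z^3 + 73z^2 - 216z + 1332 = ((1/154)z - 233/11858)(154z^3 - 458z^2 + 5544z - 16488) + ((166016/5929)z^2 + 5976576/5929)
  154z^3 - 458z^2 + 5544z - 16488 = ((456533/83008)z - 1357741/83008)((166016/5929)z^2 + 5976576/5929) + (0)
Last nonzero remainder: (166016/5929)z^2 + 5976576/5929. Dividing through by 166016/5929 gives the monic gcd z^2 + 36.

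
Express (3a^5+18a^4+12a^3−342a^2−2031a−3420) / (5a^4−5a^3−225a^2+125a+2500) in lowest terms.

(3a^3+21a^2+93a+171)/(5a^2−125)

By polynomial division,
  3a^5+18a^4+12a^3−342a^2−2031a−3420 = ((3/5)a+21/5)(5a^4−5a^3−225a^2+125a+2500) + (168a^3+528a^2−4056a−13920)
  5a^4−5a^3−225a^2+125a+2500 = ((5/168)a−145/1176)(168a^3+528a^2−4056a−13920) + (−(1920/49)a^2+(1920/49)a+38400/49)
  168a^3+528a^2−4056a−13920 = (−(343/80)a−1421/80)(−(1920/49)a^2+(1920/49)a+38400/49) + (0)
Last nonzero remainder: −(1920/49)a^2+(1920/49)a+38400/49. Dividing through by −1920/49 gives the monic gcd a^2−a−20.
Cancel a^2−a−20 from numerator and denominator to get the reduced form.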